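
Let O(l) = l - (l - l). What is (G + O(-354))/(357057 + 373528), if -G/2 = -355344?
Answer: 710334/730585 ≈ 0.97228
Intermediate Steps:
O(l) = l (O(l) = l - 1*0 = l + 0 = l)
G = 710688 (G = -2*(-355344) = 710688)
(G + O(-354))/(357057 + 373528) = (710688 - 354)/(357057 + 373528) = 710334/730585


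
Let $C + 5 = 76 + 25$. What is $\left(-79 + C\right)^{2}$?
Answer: $289$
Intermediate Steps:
$C = 96$ ($C = -5 + \left(76 + 25\right) = -5 + 101 = 96$)
$\left(-79 + C\right)^{2} = \left(-79 + 96\right)^{2} = 17^{2} = 289$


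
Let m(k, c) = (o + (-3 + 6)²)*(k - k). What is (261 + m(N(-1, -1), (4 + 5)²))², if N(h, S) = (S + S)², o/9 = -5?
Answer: 68121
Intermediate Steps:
o = -45 (o = 9*(-5) = -45)
N(h, S) = 4*S² (N(h, S) = (2*S)² = 4*S²)
m(k, c) = 0 (m(k, c) = (-45 + (-3 + 6)²)*(k - k) = (-45 + 3²)*0 = (-45 + 9)*0 = -36*0 = 0)
(261 + m(N(-1, -1), (4 + 5)²))² = (261 + 0)² = 261² = 68121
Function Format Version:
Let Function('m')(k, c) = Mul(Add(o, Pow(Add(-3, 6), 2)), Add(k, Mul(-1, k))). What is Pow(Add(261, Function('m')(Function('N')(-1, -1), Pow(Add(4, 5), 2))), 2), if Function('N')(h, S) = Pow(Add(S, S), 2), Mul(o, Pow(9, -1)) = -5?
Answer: 68121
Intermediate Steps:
o = -45 (o = Mul(9, -5) = -45)
Function('N')(h, S) = Mul(4, Pow(S, 2)) (Function('N')(h, S) = Pow(Mul(2, S), 2) = Mul(4, Pow(S, 2)))
Function('m')(k, c) = 0 (Function('m')(k, c) = Mul(Add(-45, Pow(Add(-3, 6), 2)), Add(k, Mul(-1, k))) = Mul(Add(-45, Pow(3, 2)), 0) = Mul(Add(-45, 9), 0) = Mul(-36, 0) = 0)
Pow(Add(261, Function('m')(Function('N')(-1, -1), Pow(Add(4, 5), 2))), 2) = Pow(Add(261, 0), 2) = Pow(261, 2) = 68121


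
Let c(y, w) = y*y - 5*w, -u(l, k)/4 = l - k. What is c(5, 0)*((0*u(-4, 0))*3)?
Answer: 0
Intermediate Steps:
u(l, k) = -4*l + 4*k (u(l, k) = -4*(l - k) = -4*l + 4*k)
c(y, w) = y**2 - 5*w
c(5, 0)*((0*u(-4, 0))*3) = (5**2 - 5*0)*((0*(-4*(-4) + 4*0))*3) = (25 + 0)*((0*(16 + 0))*3) = 25*((0*16)*3) = 25*(0*3) = 25*0 = 0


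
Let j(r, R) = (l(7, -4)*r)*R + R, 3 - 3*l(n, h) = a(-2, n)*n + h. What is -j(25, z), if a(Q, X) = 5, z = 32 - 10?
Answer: 15334/3 ≈ 5111.3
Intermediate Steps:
z = 22
l(n, h) = 1 - 5*n/3 - h/3 (l(n, h) = 1 - (5*n + h)/3 = 1 - (h + 5*n)/3 = 1 + (-5*n/3 - h/3) = 1 - 5*n/3 - h/3)
j(r, R) = R - 28*R*r/3 (j(r, R) = ((1 - 5/3*7 - ⅓*(-4))*r)*R + R = ((1 - 35/3 + 4/3)*r)*R + R = (-28*r/3)*R + R = -28*R*r/3 + R = R - 28*R*r/3)
-j(25, z) = -22*(3 - 28*25)/3 = -22*(3 - 700)/3 = -22*(-697)/3 = -1*(-15334/3) = 15334/3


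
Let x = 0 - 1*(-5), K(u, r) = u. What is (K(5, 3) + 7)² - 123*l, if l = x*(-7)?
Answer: 4449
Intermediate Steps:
x = 5 (x = 0 + 5 = 5)
l = -35 (l = 5*(-7) = -35)
(K(5, 3) + 7)² - 123*l = (5 + 7)² - 123*(-35) = 12² + 4305 = 144 + 4305 = 4449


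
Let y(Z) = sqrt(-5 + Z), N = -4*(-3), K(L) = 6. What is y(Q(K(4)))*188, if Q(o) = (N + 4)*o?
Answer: 188*sqrt(91) ≈ 1793.4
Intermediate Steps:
N = 12
Q(o) = 16*o (Q(o) = (12 + 4)*o = 16*o)
y(Q(K(4)))*188 = sqrt(-5 + 16*6)*188 = sqrt(-5 + 96)*188 = sqrt(91)*188 = 188*sqrt(91)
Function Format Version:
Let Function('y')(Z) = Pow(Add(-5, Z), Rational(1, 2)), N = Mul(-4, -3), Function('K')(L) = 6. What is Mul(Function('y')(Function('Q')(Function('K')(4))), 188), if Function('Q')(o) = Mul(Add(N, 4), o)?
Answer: Mul(188, Pow(91, Rational(1, 2))) ≈ 1793.4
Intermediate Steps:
N = 12
Function('Q')(o) = Mul(16, o) (Function('Q')(o) = Mul(Add(12, 4), o) = Mul(16, o))
Mul(Function('y')(Function('Q')(Function('K')(4))), 188) = Mul(Pow(Add(-5, Mul(16, 6)), Rational(1, 2)), 188) = Mul(Pow(Add(-5, 96), Rational(1, 2)), 188) = Mul(Pow(91, Rational(1, 2)), 188) = Mul(188, Pow(91, Rational(1, 2)))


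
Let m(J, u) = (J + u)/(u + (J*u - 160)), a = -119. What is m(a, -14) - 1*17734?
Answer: -26459261/1492 ≈ -17734.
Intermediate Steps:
m(J, u) = (J + u)/(-160 + u + J*u) (m(J, u) = (J + u)/(u + (-160 + J*u)) = (J + u)/(-160 + u + J*u))
m(a, -14) - 1*17734 = (-119 - 14)/(-160 - 14 - 119*(-14)) - 1*17734 = -133/(-160 - 14 + 1666) - 17734 = -133/1492 - 17734 = -26459261/1492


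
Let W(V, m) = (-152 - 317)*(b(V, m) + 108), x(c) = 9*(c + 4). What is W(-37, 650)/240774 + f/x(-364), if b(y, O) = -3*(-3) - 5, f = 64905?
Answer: -175529191/8667864 ≈ -20.251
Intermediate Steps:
b(y, O) = 4 (b(y, O) = 9 - 5 = 4)
x(c) = 36 + 9*c (x(c) = 9*(4 + c) = 36 + 9*c)
W(V, m) = -52528 (W(V, m) = (-152 - 317)*(4 + 108) = -469*112 = -52528)
W(-37, 650)/240774 + f/x(-364) = -52528/240774 + 64905/(36 + 9*(-364)) = -52528*1/240774 + 64905/(36 - 3276) = -26264/120387 + 64905/(-3240) = -26264/120387 + 64905*(-1/3240) = -26264/120387 - 4327/216 = -175529191/8667864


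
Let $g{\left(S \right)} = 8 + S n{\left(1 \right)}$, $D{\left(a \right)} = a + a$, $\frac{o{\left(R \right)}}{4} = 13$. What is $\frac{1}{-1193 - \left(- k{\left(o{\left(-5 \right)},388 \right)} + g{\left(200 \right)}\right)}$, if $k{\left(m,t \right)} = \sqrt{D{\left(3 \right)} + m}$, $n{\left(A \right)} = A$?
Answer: $- \frac{1401}{1962743} - \frac{\sqrt{58}}{1962743} \approx -0.00071768$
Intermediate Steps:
$o{\left(R \right)} = 52$ ($o{\left(R \right)} = 4 \cdot 13 = 52$)
$D{\left(a \right)} = 2 a$
$k{\left(m,t \right)} = \sqrt{6 + m}$ ($k{\left(m,t \right)} = \sqrt{2 \cdot 3 + m} = \sqrt{6 + m}$)
$g{\left(S \right)} = 8 + S$ ($g{\left(S \right)} = 8 + S 1 = 8 + S$)
$\frac{1}{-1193 - \left(- k{\left(o{\left(-5 \right)},388 \right)} + g{\left(200 \right)}\right)} = \frac{1}{-1193 + \left(\sqrt{6 + 52} - \left(8 + 200\right)\right)} = \frac{1}{-1193 + \left(\sqrt{58} - 208\right)} = \frac{1}{-1193 - \left(208 - \sqrt{58}\right)} = \frac{1}{-1401 + \sqrt{58}}$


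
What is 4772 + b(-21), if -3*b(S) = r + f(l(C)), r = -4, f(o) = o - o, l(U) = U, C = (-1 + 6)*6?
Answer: 14320/3 ≈ 4773.3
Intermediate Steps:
C = 30 (C = 5*6 = 30)
f(o) = 0
b(S) = 4/3 (b(S) = -(-4 + 0)/3 = -⅓*(-4) = 4/3)
4772 + b(-21) = 4772 + 4/3 = 14320/3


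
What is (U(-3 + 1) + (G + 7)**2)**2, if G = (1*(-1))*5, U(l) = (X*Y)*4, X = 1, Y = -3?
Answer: 64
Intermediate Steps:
U(l) = -12 (U(l) = (1*(-3))*4 = -3*4 = -12)
G = -5 (G = -1*5 = -5)
(U(-3 + 1) + (G + 7)**2)**2 = (-12 + (-5 + 7)**2)**2 = (-12 + 2**2)**2 = (-12 + 4)**2 = (-8)**2 = 64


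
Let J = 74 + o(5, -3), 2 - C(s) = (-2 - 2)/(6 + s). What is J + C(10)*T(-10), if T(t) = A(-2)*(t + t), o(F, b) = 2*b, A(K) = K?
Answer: 158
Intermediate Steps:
C(s) = 2 + 4/(6 + s) (C(s) = 2 - (-2 - 2)/(6 + s) = 2 - (-4)/(6 + s) = 2 + 4/(6 + s))
J = 68 (J = 74 + 2*(-3) = 74 - 6 = 68)
T(t) = -4*t (T(t) = -2*(t + t) = -4*t)
J + C(10)*T(-10) = 68 + (2*(8 + 10)/(6 + 10))*(-4*(-10)) = 68 + (2*18/16)*40 = 68 + (2*(1/16)*18)*40 = 68 + (9/4)*40 = 68 + 90 = 158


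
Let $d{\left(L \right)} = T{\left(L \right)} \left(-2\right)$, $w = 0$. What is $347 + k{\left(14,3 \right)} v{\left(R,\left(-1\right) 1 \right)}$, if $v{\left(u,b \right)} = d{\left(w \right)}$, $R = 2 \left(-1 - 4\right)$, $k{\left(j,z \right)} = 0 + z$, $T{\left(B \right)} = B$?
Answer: $347$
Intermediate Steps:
$k{\left(j,z \right)} = z$
$d{\left(L \right)} = - 2 L$ ($d{\left(L \right)} = L \left(-2\right) = - 2 L$)
$R = -10$ ($R = 2 \left(-5\right) = -10$)
$v{\left(u,b \right)} = 0$ ($v{\left(u,b \right)} = \left(-2\right) 0 = 0$)
$347 + k{\left(14,3 \right)} v{\left(R,\left(-1\right) 1 \right)} = 347 + 3 \cdot 0 = 347 + 0 = 347$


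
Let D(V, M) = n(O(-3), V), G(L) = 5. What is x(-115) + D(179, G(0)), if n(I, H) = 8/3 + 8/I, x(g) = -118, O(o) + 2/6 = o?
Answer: -1766/15 ≈ -117.73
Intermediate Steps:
O(o) = -⅓ + o
n(I, H) = 8/3 + 8/I (n(I, H) = 8*(⅓) + 8/I = 8/3 + 8/I)
D(V, M) = 4/15 (D(V, M) = 8/3 + 8/(-⅓ - 3) = 8/3 + 8/(-10/3) = 8/3 + 8*(-3/10) = 8/3 - 12/5 = 4/15)
x(-115) + D(179, G(0)) = -118 + 4/15 = -1766/15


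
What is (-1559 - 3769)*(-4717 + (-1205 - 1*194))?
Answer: 32586048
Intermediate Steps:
(-1559 - 3769)*(-4717 + (-1205 - 1*194)) = -5328*(-4717 + (-1205 - 194)) = -5328*(-4717 - 1399) = -5328*(-6116) = 32586048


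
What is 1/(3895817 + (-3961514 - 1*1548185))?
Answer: -1/1613882 ≈ -6.1962e-7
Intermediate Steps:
1/(3895817 + (-3961514 - 1*1548185)) = 1/(3895817 + (-3961514 - 1548185)) = 1/(3895817 - 5509699) = 1/(-1613882) = -1/1613882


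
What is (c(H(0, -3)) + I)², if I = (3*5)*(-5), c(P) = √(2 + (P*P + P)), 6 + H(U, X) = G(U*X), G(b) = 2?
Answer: (75 - √14)² ≈ 5077.8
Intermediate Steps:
H(U, X) = -4 (H(U, X) = -6 + 2 = -4)
c(P) = √(2 + P + P²) (c(P) = √(2 + (P² + P)) = √(2 + (P + P²)) = √(2 + P + P²))
I = -75 (I = 15*(-5) = -75)
(c(H(0, -3)) + I)² = (√(2 - 4 + (-4)²) - 75)² = (√(2 - 4 + 16) - 75)² = (√14 - 75)² = (-75 + √14)²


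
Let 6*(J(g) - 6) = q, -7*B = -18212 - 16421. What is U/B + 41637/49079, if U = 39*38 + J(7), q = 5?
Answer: 11721044275/10198518042 ≈ 1.1493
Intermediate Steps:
B = 34633/7 (B = -(-18212 - 16421)/7 = -⅐*(-34633) = 34633/7 ≈ 4947.6)
J(g) = 41/6 (J(g) = 6 + (⅙)*5 = 6 + ⅚ = 41/6)
U = 8933/6 (U = 39*38 + 41/6 = 1482 + 41/6 = 8933/6 ≈ 1488.8)
U/B + 41637/49079 = 8933/(6*(34633/7)) + 41637/49079 = (8933/6)*(7/34633) + 41637*(1/49079) = 62531/207798 + 41637/49079 = 11721044275/10198518042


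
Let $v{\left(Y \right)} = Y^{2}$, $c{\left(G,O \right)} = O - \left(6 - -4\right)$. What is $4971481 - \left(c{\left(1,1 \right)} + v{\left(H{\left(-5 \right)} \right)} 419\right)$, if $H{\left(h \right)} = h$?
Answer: $4961015$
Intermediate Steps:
$c{\left(G,O \right)} = -10 + O$ ($c{\left(G,O \right)} = O - \left(6 + 4\right) = O - 10 = -10 + O$)
$4971481 - \left(c{\left(1,1 \right)} + v{\left(H{\left(-5 \right)} \right)} 419\right) = 4971481 - \left(\left(-10 + 1\right) + \left(-5\right)^{2} \cdot 419\right) = 4971481 - \left(-9 + 25 \cdot 419\right) = 4971481 - \left(-9 + 10475\right) = 4971481 - 10466 = 4961015$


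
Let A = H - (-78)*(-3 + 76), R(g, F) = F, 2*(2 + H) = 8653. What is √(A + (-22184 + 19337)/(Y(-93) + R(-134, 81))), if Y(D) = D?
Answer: √41023/2 ≈ 101.27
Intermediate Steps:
H = 8649/2 (H = -2 + (½)*8653 = -2 + 8653/2 = 8649/2 ≈ 4324.5)
A = 20037/2 (A = 8649/2 - (-78)*(-3 + 76) = 8649/2 - (-78)*73 = 8649/2 - 1*(-5694) = 8649/2 + 5694 = 20037/2 ≈ 10019.)
√(A + (-22184 + 19337)/(Y(-93) + R(-134, 81))) = √(20037/2 + (-22184 + 19337)/(-93 + 81)) = √(20037/2 - 2847/(-12)) = √(20037/2 - 2847*(-1/12)) = √(20037/2 + 949/4) = √(41023/4) = √41023/2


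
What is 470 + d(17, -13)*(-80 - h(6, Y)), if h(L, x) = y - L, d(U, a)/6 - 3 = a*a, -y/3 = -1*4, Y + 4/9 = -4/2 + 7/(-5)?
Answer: -88282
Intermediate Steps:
Y = -173/45 (Y = -4/9 + (-4/2 + 7/(-5)) = -4/9 + (-4*1/2 + 7*(-1/5)) = -4/9 + (-2 - 7/5) = -4/9 - 17/5 = -173/45 ≈ -3.8444)
y = 12 (y = -(-3)*4 = -3*(-4) = 12)
d(U, a) = 18 + 6*a**2 (d(U, a) = 18 + 6*(a*a) = 18 + 6*a**2)
h(L, x) = 12 - L
470 + d(17, -13)*(-80 - h(6, Y)) = 470 + (18 + 6*(-13)**2)*(-80 - (12 - 1*6)) = 470 + (18 + 6*169)*(-80 - (12 - 6)) = 470 + (18 + 1014)*(-80 - 1*6) = 470 + 1032*(-80 - 6) = 470 + 1032*(-86) = 470 - 88752 = -88282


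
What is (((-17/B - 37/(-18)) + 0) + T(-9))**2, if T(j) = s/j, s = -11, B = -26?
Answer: 211600/13689 ≈ 15.458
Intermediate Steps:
T(j) = -11/j
(((-17/B - 37/(-18)) + 0) + T(-9))**2 = (((-17/(-26) - 37/(-18)) + 0) - 11/(-9))**2 = (((-17*(-1/26) - 37*(-1/18)) + 0) - 11*(-1/9))**2 = (((17/26 + 37/18) + 0) + 11/9)**2 = ((317/117 + 0) + 11/9)**2 = (317/117 + 11/9)**2 = (460/117)**2 = 211600/13689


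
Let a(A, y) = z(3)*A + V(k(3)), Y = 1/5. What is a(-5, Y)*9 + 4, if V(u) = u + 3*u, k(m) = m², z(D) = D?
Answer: 193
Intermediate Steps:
V(u) = 4*u
Y = ⅕ ≈ 0.20000
a(A, y) = 36 + 3*A (a(A, y) = 3*A + 4*3² = 3*A + 4*9 = 3*A + 36 = 36 + 3*A)
a(-5, Y)*9 + 4 = (36 + 3*(-5))*9 + 4 = (36 - 15)*9 + 4 = 21*9 + 4 = 189 + 4 = 193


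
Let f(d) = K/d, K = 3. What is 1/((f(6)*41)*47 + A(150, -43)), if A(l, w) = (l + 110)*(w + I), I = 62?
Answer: 2/11807 ≈ 0.00016939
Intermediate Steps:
f(d) = 3/d
A(l, w) = (62 + w)*(110 + l) (A(l, w) = (l + 110)*(w + 62) = (110 + l)*(62 + w) = (62 + w)*(110 + l))
1/((f(6)*41)*47 + A(150, -43)) = 1/(((3/6)*41)*47 + (6820 + 62*150 + 110*(-43) + 150*(-43))) = 1/(((3*(⅙))*41)*47 + (6820 + 9300 - 4730 - 6450)) = 1/(((½)*41)*47 + 4940) = 1/((41/2)*47 + 4940) = 1/(1927/2 + 4940) = 1/(11807/2) = 2/11807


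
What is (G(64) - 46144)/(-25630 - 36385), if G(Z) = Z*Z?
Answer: 42048/62015 ≈ 0.67803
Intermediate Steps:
G(Z) = Z²
(G(64) - 46144)/(-25630 - 36385) = (64² - 46144)/(-25630 - 36385) = (4096 - 46144)/(-62015) = -42048*(-1/62015) = 42048/62015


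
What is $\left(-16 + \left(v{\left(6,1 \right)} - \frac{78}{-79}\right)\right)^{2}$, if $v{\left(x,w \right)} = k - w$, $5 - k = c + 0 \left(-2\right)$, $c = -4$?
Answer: $\frac{306916}{6241} \approx 49.177$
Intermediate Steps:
$k = 9$ ($k = 5 - \left(-4 + 0 \left(-2\right)\right) = 5 - \left(-4 + 0\right) = 5 - -4 = 5 + 4 = 9$)
$v{\left(x,w \right)} = 9 - w$
$\left(-16 + \left(v{\left(6,1 \right)} - \frac{78}{-79}\right)\right)^{2} = \left(-16 + \left(\left(9 - 1\right) - \frac{78}{-79}\right)\right)^{2} = \left(-16 + \left(\left(9 - 1\right) - 78 \left(- \frac{1}{79}\right)\right)\right)^{2} = \left(-16 + \left(8 - - \frac{78}{79}\right)\right)^{2} = \left(-16 + \left(8 + \frac{78}{79}\right)\right)^{2} = \left(-16 + \frac{710}{79}\right)^{2} = \left(- \frac{554}{79}\right)^{2} = \frac{306916}{6241}$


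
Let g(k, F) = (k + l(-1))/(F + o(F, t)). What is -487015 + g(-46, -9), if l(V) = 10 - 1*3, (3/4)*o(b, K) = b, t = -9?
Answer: -3409092/7 ≈ -4.8701e+5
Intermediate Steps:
o(b, K) = 4*b/3
l(V) = 7 (l(V) = 10 - 3 = 7)
g(k, F) = 3*(7 + k)/(7*F) (g(k, F) = (k + 7)/(F + 4*F/3) = (7 + k)/((7*F/3)) = (7 + k)*(3/(7*F)) = 3*(7 + k)/(7*F))
-487015 + g(-46, -9) = -487015 + (3/7)*(7 - 46)/(-9) = -487015 + (3/7)*(-1/9)*(-39) = -487015 + 13/7 = -3409092/7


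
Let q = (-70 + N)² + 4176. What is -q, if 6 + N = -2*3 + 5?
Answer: -10105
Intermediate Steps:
N = -7 (N = -6 + (-2*3 + 5) = -6 + (-6 + 5) = -6 - 1 = -7)
q = 10105 (q = (-70 - 7)² + 4176 = (-77)² + 4176 = 5929 + 4176 = 10105)
-q = -1*10105 = -10105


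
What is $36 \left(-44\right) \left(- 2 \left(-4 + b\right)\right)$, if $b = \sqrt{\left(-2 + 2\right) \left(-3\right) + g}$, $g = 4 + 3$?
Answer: $-12672 + 3168 \sqrt{7} \approx -4290.3$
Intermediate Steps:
$g = 7$
$b = \sqrt{7}$ ($b = \sqrt{\left(-2 + 2\right) \left(-3\right) + 7} = \sqrt{0 \left(-3\right) + 7} = \sqrt{0 + 7} = \sqrt{7} \approx 2.6458$)
$36 \left(-44\right) \left(- 2 \left(-4 + b\right)\right) = 36 \left(-44\right) \left(- 2 \left(-4 + \sqrt{7}\right)\right) = - 1584 \left(8 - 2 \sqrt{7}\right) = -12672 + 3168 \sqrt{7}$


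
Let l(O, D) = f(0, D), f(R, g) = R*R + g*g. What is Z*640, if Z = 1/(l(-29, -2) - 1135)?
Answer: -640/1131 ≈ -0.56587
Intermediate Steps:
f(R, g) = R**2 + g**2
l(O, D) = D**2 (l(O, D) = 0**2 + D**2 = 0 + D**2 = D**2)
Z = -1/1131 (Z = 1/((-2)**2 - 1135) = 1/(4 - 1135) = 1/(-1131) = -1/1131 ≈ -0.00088417)
Z*640 = -1/1131*640 = -640/1131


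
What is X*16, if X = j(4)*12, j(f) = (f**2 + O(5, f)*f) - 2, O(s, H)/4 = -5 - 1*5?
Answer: -28032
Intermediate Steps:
O(s, H) = -40 (O(s, H) = 4*(-5 - 1*5) = 4*(-5 - 5) = 4*(-10) = -40)
j(f) = -2 + f**2 - 40*f (j(f) = (f**2 - 40*f) - 2 = -2 + f**2 - 40*f)
X = -1752 (X = (-2 + 4**2 - 40*4)*12 = (-2 + 16 - 160)*12 = -146*12 = -1752)
X*16 = -1752*16 = -28032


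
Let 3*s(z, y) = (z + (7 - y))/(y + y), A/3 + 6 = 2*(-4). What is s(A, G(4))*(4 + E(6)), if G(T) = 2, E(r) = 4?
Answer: -74/3 ≈ -24.667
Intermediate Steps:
A = -42 (A = -18 + 3*(2*(-4)) = -18 + 3*(-8) = -18 - 24 = -42)
s(z, y) = (7 + z - y)/(6*y) (s(z, y) = ((z + (7 - y))/(y + y))/3 = ((7 + z - y)/((2*y)))/3 = ((7 + z - y)*(1/(2*y)))/3 = ((7 + z - y)/(2*y))/3 = (7 + z - y)/(6*y))
s(A, G(4))*(4 + E(6)) = ((1/6)*(7 - 42 - 1*2)/2)*(4 + 4) = ((1/6)*(1/2)*(7 - 42 - 2))*8 = ((1/6)*(1/2)*(-37))*8 = -37/12*8 = -74/3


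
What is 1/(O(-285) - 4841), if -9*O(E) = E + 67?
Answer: -9/43351 ≈ -0.00020761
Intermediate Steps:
O(E) = -67/9 - E/9 (O(E) = -(E + 67)/9 = -(67 + E)/9 = -67/9 - E/9)
1/(O(-285) - 4841) = 1/((-67/9 - ⅑*(-285)) - 4841) = 1/((-67/9 + 95/3) - 4841) = 1/(218/9 - 4841) = 1/(-43351/9) = -9/43351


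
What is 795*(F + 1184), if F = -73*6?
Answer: 593070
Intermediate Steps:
F = -438
795*(F + 1184) = 795*(-438 + 1184) = 795*746 = 593070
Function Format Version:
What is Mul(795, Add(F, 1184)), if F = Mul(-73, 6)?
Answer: 593070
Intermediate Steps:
F = -438
Mul(795, Add(F, 1184)) = Mul(795, Add(-438, 1184)) = Mul(795, 746) = 593070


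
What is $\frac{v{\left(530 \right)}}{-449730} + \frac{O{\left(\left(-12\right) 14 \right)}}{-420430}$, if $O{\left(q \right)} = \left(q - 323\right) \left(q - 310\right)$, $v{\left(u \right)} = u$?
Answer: $- \frac{5288677972}{9453999195} \approx -0.55941$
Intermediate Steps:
$O{\left(q \right)} = \left(-323 + q\right) \left(-310 + q\right)$
$\frac{v{\left(530 \right)}}{-449730} + \frac{O{\left(\left(-12\right) 14 \right)}}{-420430} = \frac{530}{-449730} + \frac{100130 + \left(\left(-12\right) 14\right)^{2} - 633 \left(\left(-12\right) 14\right)}{-420430} = 530 \left(- \frac{1}{449730}\right) + \left(100130 + \left(-168\right)^{2} - -106344\right) \left(- \frac{1}{420430}\right) = - \frac{53}{44973} + \left(100130 + 28224 + 106344\right) \left(- \frac{1}{420430}\right) = - \frac{53}{44973} + 234698 \left(- \frac{1}{420430}\right) = - \frac{53}{44973} - \frac{117349}{210215} = - \frac{5288677972}{9453999195}$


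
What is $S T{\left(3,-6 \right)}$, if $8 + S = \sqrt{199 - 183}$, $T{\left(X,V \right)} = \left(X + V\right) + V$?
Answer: $36$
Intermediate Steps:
$T{\left(X,V \right)} = X + 2 V$ ($T{\left(X,V \right)} = \left(V + X\right) + V = X + 2 V$)
$S = -4$ ($S = -8 + \sqrt{199 - 183} = -8 + \sqrt{16} = -8 + 4 = -4$)
$S T{\left(3,-6 \right)} = - 4 \left(3 + 2 \left(-6\right)\right) = - 4 \left(3 - 12\right) = \left(-4\right) \left(-9\right) = 36$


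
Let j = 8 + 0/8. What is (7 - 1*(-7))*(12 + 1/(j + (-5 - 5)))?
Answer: 161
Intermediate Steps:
j = 8 (j = 8 + 0*(⅛) = 8 + 0 = 8)
(7 - 1*(-7))*(12 + 1/(j + (-5 - 5))) = (7 - 1*(-7))*(12 + 1/(8 + (-5 - 5))) = (7 + 7)*(12 + 1/(8 - 10)) = 14*(12 + 1/(-2)) = 14*(12 - ½) = 14*(23/2) = 161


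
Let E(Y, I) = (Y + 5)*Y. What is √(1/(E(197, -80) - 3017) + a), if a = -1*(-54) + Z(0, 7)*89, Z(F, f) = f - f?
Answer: √73037614143/36777 ≈ 7.3485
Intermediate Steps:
E(Y, I) = Y*(5 + Y) (E(Y, I) = (5 + Y)*Y = Y*(5 + Y))
Z(F, f) = 0
a = 54 (a = -1*(-54) + 0*89 = 54 + 0 = 54)
√(1/(E(197, -80) - 3017) + a) = √(1/(197*(5 + 197) - 3017) + 54) = √(1/(197*202 - 3017) + 54) = √(1/(39794 - 3017) + 54) = √(1/36777 + 54) = √(1985959/36777) = √73037614143/36777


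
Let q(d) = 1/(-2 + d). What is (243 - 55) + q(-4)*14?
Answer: 557/3 ≈ 185.67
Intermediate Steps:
(243 - 55) + q(-4)*14 = (243 - 55) + 14/(-2 - 4) = 188 + 14/(-6) = 188 - ⅙*14 = 188 - 7/3 = 557/3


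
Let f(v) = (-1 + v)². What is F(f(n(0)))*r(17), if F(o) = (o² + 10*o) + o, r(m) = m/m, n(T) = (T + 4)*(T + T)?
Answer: 12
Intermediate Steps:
n(T) = 2*T*(4 + T) (n(T) = (4 + T)*(2*T) = 2*T*(4 + T))
r(m) = 1
F(o) = o² + 11*o
F(f(n(0)))*r(17) = ((-1 + 2*0*(4 + 0))²*(11 + (-1 + 2*0*(4 + 0))²))*1 = ((-1 + 2*0*4)²*(11 + (-1 + 2*0*4)²))*1 = ((-1 + 0)²*(11 + (-1 + 0)²))*1 = ((-1)²*(11 + (-1)²))*1 = (1*(11 + 1))*1 = (1*12)*1 = 12*1 = 12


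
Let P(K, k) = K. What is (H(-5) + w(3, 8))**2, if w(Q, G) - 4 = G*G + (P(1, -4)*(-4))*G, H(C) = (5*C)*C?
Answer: 25921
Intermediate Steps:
H(C) = 5*C**2
w(Q, G) = 4 + G**2 - 4*G (w(Q, G) = 4 + (G*G + (1*(-4))*G) = 4 + (G**2 - 4*G) = 4 + G**2 - 4*G)
(H(-5) + w(3, 8))**2 = (5*(-5)**2 + (4 + 8**2 - 4*8))**2 = (5*25 + (4 + 64 - 32))**2 = (125 + 36)**2 = 161**2 = 25921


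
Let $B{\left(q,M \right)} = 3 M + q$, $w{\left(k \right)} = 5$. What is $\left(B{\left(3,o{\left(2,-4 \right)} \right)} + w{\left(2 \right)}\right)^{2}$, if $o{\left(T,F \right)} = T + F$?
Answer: $4$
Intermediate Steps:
$o{\left(T,F \right)} = F + T$
$B{\left(q,M \right)} = q + 3 M$
$\left(B{\left(3,o{\left(2,-4 \right)} \right)} + w{\left(2 \right)}\right)^{2} = \left(\left(3 + 3 \left(-4 + 2\right)\right) + 5\right)^{2} = \left(\left(3 + 3 \left(-2\right)\right) + 5\right)^{2} = \left(\left(3 - 6\right) + 5\right)^{2} = \left(-3 + 5\right)^{2} = 2^{2} = 4$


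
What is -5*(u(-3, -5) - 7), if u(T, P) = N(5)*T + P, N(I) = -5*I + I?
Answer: -240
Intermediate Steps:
N(I) = -4*I
u(T, P) = P - 20*T (u(T, P) = (-4*5)*T + P = -20*T + P = P - 20*T)
-5*(u(-3, -5) - 7) = -5*((-5 - 20*(-3)) - 7) = -5*((-5 + 60) - 7) = -5*(55 - 7) = -5*48 = -240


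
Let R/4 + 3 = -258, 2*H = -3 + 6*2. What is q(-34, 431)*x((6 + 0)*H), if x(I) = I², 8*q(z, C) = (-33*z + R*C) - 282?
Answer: -81852849/2 ≈ -4.0926e+7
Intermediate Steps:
H = 9/2 (H = (-3 + 6*2)/2 = (-3 + 12)/2 = (½)*9 = 9/2 ≈ 4.5000)
R = -1044 (R = -12 + 4*(-258) = -12 - 1032 = -1044)
q(z, C) = -141/4 - 261*C/2 - 33*z/8 (q(z, C) = ((-33*z - 1044*C) - 282)/8 = ((-1044*C - 33*z) - 282)/8 = (-282 - 1044*C - 33*z)/8 = -141/4 - 261*C/2 - 33*z/8)
q(-34, 431)*x((6 + 0)*H) = (-141/4 - 261/2*431 - 33/8*(-34))*((6 + 0)*(9/2))² = (-141/4 - 112491/2 + 561/4)*(6*(9/2))² = -112281/2*27² = -112281/2*729 = -81852849/2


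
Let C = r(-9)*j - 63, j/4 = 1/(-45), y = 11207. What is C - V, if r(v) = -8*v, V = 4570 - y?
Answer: 32838/5 ≈ 6567.6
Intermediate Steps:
j = -4/45 (j = 4/(-45) = 4*(-1/45) = -4/45 ≈ -0.088889)
V = -6637 (V = 4570 - 1*11207 = 4570 - 11207 = -6637)
C = -347/5 (C = -8*(-9)*(-4/45) - 63 = 72*(-4/45) - 63 = -32/5 - 63 = -347/5 ≈ -69.400)
C - V = -347/5 - 1*(-6637) = -347/5 + 6637 = 32838/5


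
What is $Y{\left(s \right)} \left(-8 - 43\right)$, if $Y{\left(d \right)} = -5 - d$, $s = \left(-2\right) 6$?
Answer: $-357$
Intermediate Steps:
$s = -12$
$Y{\left(s \right)} \left(-8 - 43\right) = \left(-5 - -12\right) \left(-8 - 43\right) = \left(-5 + 12\right) \left(-51\right) = 7 \left(-51\right) = -357$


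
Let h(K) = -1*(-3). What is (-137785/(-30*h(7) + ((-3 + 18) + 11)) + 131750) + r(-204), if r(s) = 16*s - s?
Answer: 8373945/64 ≈ 1.3084e+5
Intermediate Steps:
h(K) = 3
r(s) = 15*s
(-137785/(-30*h(7) + ((-3 + 18) + 11)) + 131750) + r(-204) = (-137785/(-30*3 + ((-3 + 18) + 11)) + 131750) + 15*(-204) = (-137785/(-90 + (15 + 11)) + 131750) - 3060 = (-137785/(-90 + 26) + 131750) - 3060 = (-137785/(-64) + 131750) - 3060 = (-137785*(-1/64) + 131750) - 3060 = (137785/64 + 131750) - 3060 = 8569785/64 - 3060 = 8373945/64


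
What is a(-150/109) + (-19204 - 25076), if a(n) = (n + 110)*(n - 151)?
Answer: -722741240/11881 ≈ -60832.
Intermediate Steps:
a(n) = (-151 + n)*(110 + n) (a(n) = (110 + n)*(-151 + n) = (-151 + n)*(110 + n))
a(-150/109) + (-19204 - 25076) = (-16610 + (-150/109)² - (-6150)/109) + (-19204 - 25076) = (-16610 + (-150*1/109)² - (-6150)/109) - 44280 = (-16610 + (-150/109)² - 41*(-150/109)) - 44280 = (-16610 + 22500/11881 + 6150/109) - 44280 = -196650560/11881 - 44280 = -722741240/11881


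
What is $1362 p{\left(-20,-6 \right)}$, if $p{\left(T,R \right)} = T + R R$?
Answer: $21792$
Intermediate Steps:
$p{\left(T,R \right)} = T + R^{2}$
$1362 p{\left(-20,-6 \right)} = 1362 \left(-20 + \left(-6\right)^{2}\right) = 1362 \left(-20 + 36\right) = 1362 \cdot 16 = 21792$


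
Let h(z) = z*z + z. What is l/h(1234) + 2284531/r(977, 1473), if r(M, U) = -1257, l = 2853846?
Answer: -1739007557134/957827715 ≈ -1815.6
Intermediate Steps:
h(z) = z + z² (h(z) = z² + z = z + z²)
l/h(1234) + 2284531/r(977, 1473) = 2853846/((1234*(1 + 1234))) + 2284531/(-1257) = 2853846/((1234*1235)) + 2284531*(-1/1257) = 2853846/1523990 - 2284531/1257 = 2853846*(1/1523990) - 2284531/1257 = 1426923/761995 - 2284531/1257 = -1739007557134/957827715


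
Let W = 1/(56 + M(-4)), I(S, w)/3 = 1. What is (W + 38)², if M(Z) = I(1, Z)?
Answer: 5031049/3481 ≈ 1445.3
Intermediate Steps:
I(S, w) = 3 (I(S, w) = 3*1 = 3)
M(Z) = 3
W = 1/59 (W = 1/(56 + 3) = 1/59 ≈ 0.016949)
(W + 38)² = (1/59 + 38)² = (2243/59)² = 5031049/3481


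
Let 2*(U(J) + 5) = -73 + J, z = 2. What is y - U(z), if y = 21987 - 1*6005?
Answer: 32045/2 ≈ 16023.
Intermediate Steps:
U(J) = -83/2 + J/2 (U(J) = -5 + (-73 + J)/2 = -5 + (-73/2 + J/2) = -83/2 + J/2)
y = 15982 (y = 21987 - 6005 = 15982)
y - U(z) = 15982 - (-83/2 + (½)*2) = 15982 - (-83/2 + 1) = 15982 - 1*(-81/2) = 15982 + 81/2 = 32045/2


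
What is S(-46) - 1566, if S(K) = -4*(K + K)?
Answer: -1198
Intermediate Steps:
S(K) = -8*K
S(-46) - 1566 = -8*(-46) - 1566 = 368 - 1566 = -1198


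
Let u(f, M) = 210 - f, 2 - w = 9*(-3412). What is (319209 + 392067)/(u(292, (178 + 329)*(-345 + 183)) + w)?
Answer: 177819/7657 ≈ 23.223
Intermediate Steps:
w = 30710 (w = 2 - 9*(-3412) = 2 - 1*(-30708) = 2 + 30708 = 30710)
(319209 + 392067)/(u(292, (178 + 329)*(-345 + 183)) + w) = (319209 + 392067)/((210 - 1*292) + 30710) = 711276/((210 - 292) + 30710) = 711276/(-82 + 30710) = 711276/30628 = 711276*(1/30628) = 177819/7657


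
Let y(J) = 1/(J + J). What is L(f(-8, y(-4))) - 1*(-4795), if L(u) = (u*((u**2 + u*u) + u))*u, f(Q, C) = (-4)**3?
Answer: 33297083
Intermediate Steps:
y(J) = 1/(2*J)
f(Q, C) = -64
L(u) = u**2*(u + 2*u**2) (L(u) = (u*((u**2 + u**2) + u))*u = (u*(2*u**2 + u))*u = (u*(u + 2*u**2))*u = u**2*(u + 2*u**2))
L(f(-8, y(-4))) - 1*(-4795) = (-64)**3*(1 + 2*(-64)) - 1*(-4795) = -262144*(1 - 128) + 4795 = -262144*(-127) + 4795 = 33292288 + 4795 = 33297083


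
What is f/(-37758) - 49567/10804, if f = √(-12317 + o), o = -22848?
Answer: -679/148 - I*√35165/37758 ≈ -4.5878 - 0.0049665*I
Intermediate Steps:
f = I*√35165 (f = √(-12317 - 22848) = √(-35165) = I*√35165 ≈ 187.52*I)
f/(-37758) - 49567/10804 = (I*√35165)/(-37758) - 49567/10804 = (I*√35165)*(-1/37758) - 49567*1/10804 = -I*√35165/37758 - 679/148 = -679/148 - I*√35165/37758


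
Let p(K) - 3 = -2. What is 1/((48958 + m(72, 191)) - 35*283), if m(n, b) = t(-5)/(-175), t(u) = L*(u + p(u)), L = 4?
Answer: 175/6834291 ≈ 2.5606e-5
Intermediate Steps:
p(K) = 1 (p(K) = 3 - 2 = 1)
t(u) = 4 + 4*u (t(u) = 4*(u + 1) = 4*(1 + u) = 4 + 4*u)
m(n, b) = 16/175 (m(n, b) = (4 + 4*(-5))/(-175) = (4 - 20)*(-1/175) = -16*(-1/175) = 16/175)
1/((48958 + m(72, 191)) - 35*283) = 1/((48958 + 16/175) - 35*283) = 1/(8567666/175 - 9905) = 1/(6834291/175) = 175/6834291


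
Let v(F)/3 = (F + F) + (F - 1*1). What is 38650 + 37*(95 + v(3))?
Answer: 43053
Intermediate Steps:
v(F) = -3 + 9*F (v(F) = 3*((F + F) + (F - 1*1)) = 3*(2*F + (F - 1)) = 3*(2*F + (-1 + F)) = 3*(-1 + 3*F) = -3 + 9*F)
38650 + 37*(95 + v(3)) = 38650 + 37*(95 + (-3 + 9*3)) = 38650 + 37*(95 + (-3 + 27)) = 38650 + 37*(95 + 24) = 38650 + 37*119 = 38650 + 4403 = 43053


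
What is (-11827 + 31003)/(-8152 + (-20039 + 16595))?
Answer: -4794/2899 ≈ -1.6537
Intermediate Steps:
(-11827 + 31003)/(-8152 + (-20039 + 16595)) = 19176/(-8152 - 3444) = 19176/(-11596) = 19176*(-1/11596) = -4794/2899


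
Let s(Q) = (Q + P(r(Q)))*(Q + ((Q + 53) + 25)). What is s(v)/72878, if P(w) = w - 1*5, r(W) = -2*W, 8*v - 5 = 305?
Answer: -54425/583024 ≈ -0.093349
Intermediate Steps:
v = 155/4 (v = 5/8 + (⅛)*305 = 5/8 + 305/8 = 155/4 ≈ 38.750)
P(w) = -5 + w (P(w) = w - 5 = -5 + w)
s(Q) = (-5 - Q)*(78 + 2*Q) (s(Q) = (Q + (-5 - 2*Q))*(Q + ((Q + 53) + 25)) = (-5 - Q)*(Q + ((53 + Q) + 25)) = (-5 - Q)*(Q + (78 + Q)) = (-5 - Q)*(78 + 2*Q))
s(v)/72878 = (-390 - 88*155/4 - 2*(155/4)²)/72878 = (-390 - 3410 - 2*24025/16)*(1/72878) = (-390 - 3410 - 24025/8)*(1/72878) = -54425/8*1/72878 = -54425/583024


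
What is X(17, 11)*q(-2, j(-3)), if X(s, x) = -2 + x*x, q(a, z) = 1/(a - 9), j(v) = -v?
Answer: -119/11 ≈ -10.818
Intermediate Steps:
q(a, z) = 1/(-9 + a)
X(s, x) = -2 + x**2
X(17, 11)*q(-2, j(-3)) = (-2 + 11**2)/(-9 - 2) = (-2 + 121)/(-11) = 119*(-1/11) = -119/11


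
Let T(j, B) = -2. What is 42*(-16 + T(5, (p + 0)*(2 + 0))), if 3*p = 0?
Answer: -756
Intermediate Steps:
p = 0 (p = (⅓)*0 = 0)
42*(-16 + T(5, (p + 0)*(2 + 0))) = 42*(-16 - 2) = 42*(-18) = -756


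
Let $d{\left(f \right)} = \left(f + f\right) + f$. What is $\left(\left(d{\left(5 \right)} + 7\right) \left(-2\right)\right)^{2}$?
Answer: $1936$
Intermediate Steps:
$d{\left(f \right)} = 3 f$ ($d{\left(f \right)} = 2 f + f = 3 f$)
$\left(\left(d{\left(5 \right)} + 7\right) \left(-2\right)\right)^{2} = \left(\left(3 \cdot 5 + 7\right) \left(-2\right)\right)^{2} = \left(\left(15 + 7\right) \left(-2\right)\right)^{2} = \left(22 \left(-2\right)\right)^{2} = \left(-44\right)^{2} = 1936$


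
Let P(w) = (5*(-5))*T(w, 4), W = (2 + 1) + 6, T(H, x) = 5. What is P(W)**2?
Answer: 15625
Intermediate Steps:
W = 9 (W = 3 + 6 = 9)
P(w) = -125 (P(w) = (5*(-5))*5 = -25*5 = -125)
P(W)**2 = (-125)**2 = 15625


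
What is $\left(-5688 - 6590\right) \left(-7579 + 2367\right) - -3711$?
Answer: $63996647$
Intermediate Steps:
$\left(-5688 - 6590\right) \left(-7579 + 2367\right) - -3711 = \left(-12278\right) \left(-5212\right) + 3711 = 63992936 + 3711 = 63996647$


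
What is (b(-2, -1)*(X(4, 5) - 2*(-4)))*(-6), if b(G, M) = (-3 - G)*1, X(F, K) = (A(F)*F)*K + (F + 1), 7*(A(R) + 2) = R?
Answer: -654/7 ≈ -93.429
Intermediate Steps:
A(R) = -2 + R/7
X(F, K) = 1 + F + F*K*(-2 + F/7) (X(F, K) = ((-2 + F/7)*F)*K + (F + 1) = (F*(-2 + F/7))*K + (1 + F) = F*K*(-2 + F/7) + (1 + F) = 1 + F + F*K*(-2 + F/7))
b(G, M) = -3 - G
(b(-2, -1)*(X(4, 5) - 2*(-4)))*(-6) = ((-3 - 1*(-2))*((1 + 4 + (1/7)*4*5*(-14 + 4)) - 2*(-4)))*(-6) = ((-3 + 2)*((1 + 4 + (1/7)*4*5*(-10)) + 8))*(-6) = -((1 + 4 - 200/7) + 8)*(-6) = -(-165/7 + 8)*(-6) = -1*(-109/7)*(-6) = (109/7)*(-6) = -654/7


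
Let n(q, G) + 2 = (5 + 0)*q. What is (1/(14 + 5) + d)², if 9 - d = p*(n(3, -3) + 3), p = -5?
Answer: 2862864/361 ≈ 7930.4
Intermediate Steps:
n(q, G) = -2 + 5*q (n(q, G) = -2 + (5 + 0)*q = -2 + 5*q)
d = 89 (d = 9 - (-5)*((-2 + 5*3) + 3) = 9 - (-5)*((-2 + 15) + 3) = 9 - (-5)*(13 + 3) = 9 - (-5)*16 = 9 - 1*(-80) = 9 + 80 = 89)
(1/(14 + 5) + d)² = (1/(14 + 5) + 89)² = (1/19 + 89)² = (1692/19)² = 2862864/361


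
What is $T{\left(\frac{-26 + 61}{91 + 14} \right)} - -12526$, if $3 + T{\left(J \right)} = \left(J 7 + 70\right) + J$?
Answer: $\frac{37787}{3} \approx 12596.0$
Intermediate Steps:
$T{\left(J \right)} = 67 + 8 J$ ($T{\left(J \right)} = -3 + \left(\left(J 7 + 70\right) + J\right) = -3 + \left(\left(7 J + 70\right) + J\right) = -3 + \left(\left(70 + 7 J\right) + J\right) = -3 + \left(70 + 8 J\right) = 67 + 8 J$)
$T{\left(\frac{-26 + 61}{91 + 14} \right)} - -12526 = \left(67 + 8 \frac{-26 + 61}{91 + 14}\right) - -12526 = \left(67 + 8 \cdot \frac{35}{105}\right) + 12526 = \left(67 + 8 \cdot 35 \cdot \frac{1}{105}\right) + 12526 = \left(67 + 8 \cdot \frac{1}{3}\right) + 12526 = \left(67 + \frac{8}{3}\right) + 12526 = \frac{209}{3} + 12526 = \frac{37787}{3}$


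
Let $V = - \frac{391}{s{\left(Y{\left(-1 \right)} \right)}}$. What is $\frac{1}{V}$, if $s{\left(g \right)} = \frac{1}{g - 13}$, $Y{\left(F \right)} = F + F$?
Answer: $\frac{1}{5865} \approx 0.0001705$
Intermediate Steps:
$Y{\left(F \right)} = 2 F$
$s{\left(g \right)} = \frac{1}{-13 + g}$
$V = 5865$ ($V = - \frac{391}{\frac{1}{-13 + 2 \left(-1\right)}} = - \frac{391}{\frac{1}{-13 - 2}} = - \frac{391}{\frac{1}{-15}} = - \frac{391}{- \frac{1}{15}} = \left(-391\right) \left(-15\right) = 5865$)
$\frac{1}{V} = \frac{1}{5865}$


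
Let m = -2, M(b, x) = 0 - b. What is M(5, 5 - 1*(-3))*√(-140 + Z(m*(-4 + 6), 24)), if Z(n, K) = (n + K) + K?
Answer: -20*I*√6 ≈ -48.99*I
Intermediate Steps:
M(b, x) = -b
Z(n, K) = n + 2*K (Z(n, K) = (K + n) + K = n + 2*K)
M(5, 5 - 1*(-3))*√(-140 + Z(m*(-4 + 6), 24)) = (-1*5)*√(-140 + (-2*(-4 + 6) + 2*24)) = -5*√(-140 + (-2*2 + 48)) = -5*√(-140 + (-4 + 48)) = -5*√(-140 + 44) = -20*I*√6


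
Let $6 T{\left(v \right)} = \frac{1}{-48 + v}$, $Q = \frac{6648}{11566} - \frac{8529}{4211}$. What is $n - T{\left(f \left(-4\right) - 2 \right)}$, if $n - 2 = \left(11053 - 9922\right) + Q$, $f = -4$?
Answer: $\frac{5621393575357}{4967851452} \approx 1131.6$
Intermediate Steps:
$Q = - \frac{35325843}{24352213}$ ($Q = 6648 \cdot \frac{1}{11566} - \frac{8529}{4211} = \frac{3324}{5783} - \frac{8529}{4211} = - \frac{35325843}{24352213} \approx -1.4506$)
$T{\left(v \right)} = \frac{1}{6 \left(-48 + v\right)}$
$n = \frac{27555731486}{24352213}$ ($n = 2 + \left(\left(11053 - 9922\right) - \frac{35325843}{24352213}\right) = 2 + \left(1131 - \frac{35325843}{24352213}\right) = 2 + \frac{27507027060}{24352213} = \frac{27555731486}{24352213} \approx 1131.5$)
$n - T{\left(f \left(-4\right) - 2 \right)} = \frac{27555731486}{24352213} - \frac{1}{6 \left(-48 - -14\right)} = \frac{27555731486}{24352213} - \frac{1}{6 \left(-48 + \left(16 - 2\right)\right)} = \frac{27555731486}{24352213} - \frac{1}{6 \left(-48 + 14\right)} = \frac{27555731486}{24352213} - \frac{1}{6 \left(-34\right)} = \frac{27555731486}{24352213} - \frac{1}{6} \left(- \frac{1}{34}\right) = \frac{27555731486}{24352213} - - \frac{1}{204} = \frac{27555731486}{24352213} + \frac{1}{204} = \frac{5621393575357}{4967851452}$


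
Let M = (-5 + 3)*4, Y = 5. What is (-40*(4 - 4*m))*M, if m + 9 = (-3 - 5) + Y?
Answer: 16640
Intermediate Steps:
M = -8 (M = -2*4 = -8)
m = -12 (m = -9 + ((-3 - 5) + 5) = -9 + (-8 + 5) = -9 - 3 = -12)
(-40*(4 - 4*m))*M = -40*(4 - 4*(-12))*(-8) = -40*(4 + 48)*(-8) = -40*52*(-8) = -2080*(-8) = 16640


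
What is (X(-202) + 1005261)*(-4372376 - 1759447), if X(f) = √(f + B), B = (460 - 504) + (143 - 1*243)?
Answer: -6164082520803 - 6131823*I*√346 ≈ -6.1641e+12 - 1.1406e+8*I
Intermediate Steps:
B = -144 (B = -44 + (143 - 243) = -44 - 100 = -144)
X(f) = √(-144 + f) (X(f) = √(f - 144) = √(-144 + f))
(X(-202) + 1005261)*(-4372376 - 1759447) = (√(-144 - 202) + 1005261)*(-4372376 - 1759447) = (√(-346) + 1005261)*(-6131823) = (I*√346 + 1005261)*(-6131823) = (1005261 + I*√346)*(-6131823) = -6164082520803 - 6131823*I*√346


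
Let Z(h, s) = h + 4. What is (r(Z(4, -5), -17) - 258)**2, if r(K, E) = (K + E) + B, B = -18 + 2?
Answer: 80089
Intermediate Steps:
B = -16
Z(h, s) = 4 + h
r(K, E) = -16 + E + K (r(K, E) = (K + E) - 16 = (E + K) - 16 = -16 + E + K)
(r(Z(4, -5), -17) - 258)**2 = ((-16 - 17 + (4 + 4)) - 258)**2 = ((-16 - 17 + 8) - 258)**2 = (-25 - 258)**2 = (-283)**2 = 80089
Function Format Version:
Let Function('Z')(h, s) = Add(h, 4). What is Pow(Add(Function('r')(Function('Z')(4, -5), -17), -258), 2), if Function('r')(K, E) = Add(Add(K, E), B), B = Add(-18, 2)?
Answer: 80089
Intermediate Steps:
B = -16
Function('Z')(h, s) = Add(4, h)
Function('r')(K, E) = Add(-16, E, K) (Function('r')(K, E) = Add(Add(K, E), -16) = Add(Add(E, K), -16) = Add(-16, E, K))
Pow(Add(Function('r')(Function('Z')(4, -5), -17), -258), 2) = Pow(Add(Add(-16, -17, Add(4, 4)), -258), 2) = Pow(Add(Add(-16, -17, 8), -258), 2) = Pow(Add(-25, -258), 2) = Pow(-283, 2) = 80089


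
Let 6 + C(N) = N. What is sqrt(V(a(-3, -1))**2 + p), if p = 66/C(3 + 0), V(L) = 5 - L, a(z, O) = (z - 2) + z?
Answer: 7*sqrt(3) ≈ 12.124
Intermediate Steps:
a(z, O) = -2 + 2*z (a(z, O) = (-2 + z) + z = -2 + 2*z)
C(N) = -6 + N
p = -22 (p = 66/(-6 + (3 + 0)) = 66/(-6 + 3) = 66/(-3) = 66*(-1/3) = -22)
sqrt(V(a(-3, -1))**2 + p) = sqrt((5 - (-2 + 2*(-3)))**2 - 22) = sqrt((5 - (-2 - 6))**2 - 22) = sqrt((5 - 1*(-8))**2 - 22) = sqrt((5 + 8)**2 - 22) = sqrt(13**2 - 22) = sqrt(169 - 22) = sqrt(147) = 7*sqrt(3)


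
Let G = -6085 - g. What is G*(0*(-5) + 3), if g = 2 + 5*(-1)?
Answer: -18246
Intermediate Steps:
g = -3 (g = 2 - 5 = -3)
G = -6082 (G = -6085 - 1*(-3) = -6085 + 3 = -6082)
G*(0*(-5) + 3) = -6082*(0*(-5) + 3) = -6082*(0 + 3) = -6082*3 = -18246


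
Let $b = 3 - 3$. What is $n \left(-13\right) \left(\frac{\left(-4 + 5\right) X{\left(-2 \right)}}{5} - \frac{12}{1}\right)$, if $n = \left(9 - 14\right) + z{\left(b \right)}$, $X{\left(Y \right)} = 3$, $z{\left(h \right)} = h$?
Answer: $-741$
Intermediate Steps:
$b = 0$ ($b = 3 - 3 = 0$)
$n = -5$ ($n = \left(9 - 14\right) + 0 = -5 + 0 = -5$)
$n \left(-13\right) \left(\frac{\left(-4 + 5\right) X{\left(-2 \right)}}{5} - \frac{12}{1}\right) = \left(-5\right) \left(-13\right) \left(\frac{\left(-4 + 5\right) 3}{5} - \frac{12}{1}\right) = 65 \left(1 \cdot 3 \cdot \frac{1}{5} - 12\right) = 65 \left(3 \cdot \frac{1}{5} - 12\right) = 65 \left(\frac{3}{5} - 12\right) = 65 \left(- \frac{57}{5}\right) = -741$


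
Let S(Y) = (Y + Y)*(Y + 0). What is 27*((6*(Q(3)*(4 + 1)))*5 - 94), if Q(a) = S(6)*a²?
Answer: 2621862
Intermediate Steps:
S(Y) = 2*Y² (S(Y) = (2*Y)*Y = 2*Y²)
Q(a) = 72*a² (Q(a) = (2*6²)*a² = (2*36)*a² = 72*a²)
27*((6*(Q(3)*(4 + 1)))*5 - 94) = 27*((6*((72*3²)*(4 + 1)))*5 - 94) = 27*((6*((72*9)*5))*5 - 94) = 27*((6*(648*5))*5 - 94) = 27*((6*3240)*5 - 94) = 27*(19440*5 - 94) = 27*(97200 - 94) = 27*97106 = 2621862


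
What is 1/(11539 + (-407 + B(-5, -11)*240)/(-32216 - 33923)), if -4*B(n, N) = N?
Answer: 66139/763177668 ≈ 8.6663e-5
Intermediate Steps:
B(n, N) = -N/4
1/(11539 + (-407 + B(-5, -11)*240)/(-32216 - 33923)) = 1/(11539 + (-407 - ¼*(-11)*240)/(-32216 - 33923)) = 1/(11539 + (-407 + (11/4)*240)/(-66139)) = 1/(11539 + (-407 + 660)*(-1/66139)) = 1/(11539 + 253*(-1/66139)) = 1/(11539 - 253/66139) = 1/(763177668/66139) = 66139/763177668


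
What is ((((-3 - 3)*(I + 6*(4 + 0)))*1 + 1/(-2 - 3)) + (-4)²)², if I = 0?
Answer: 410881/25 ≈ 16435.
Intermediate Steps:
((((-3 - 3)*(I + 6*(4 + 0)))*1 + 1/(-2 - 3)) + (-4)²)² = ((((-3 - 3)*(0 + 6*(4 + 0)))*1 + 1/(-2 - 3)) + (-4)²)² = ((-6*(0 + 6*4)*1 + 1/(-5)) + 16)² = ((-6*(0 + 24)*1 - ⅕) + 16)² = ((-6*24*1 - ⅕) + 16)² = ((-144*1 - ⅕) + 16)² = ((-144 - ⅕) + 16)² = (-721/5 + 16)² = (-641/5)² = 410881/25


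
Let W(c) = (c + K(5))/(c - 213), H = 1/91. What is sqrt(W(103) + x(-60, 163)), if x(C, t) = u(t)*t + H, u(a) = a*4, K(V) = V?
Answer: sqrt(2662192137605)/5005 ≈ 326.00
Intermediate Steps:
u(a) = 4*a
H = 1/91 ≈ 0.010989
x(C, t) = 1/91 + 4*t**2 (x(C, t) = (4*t)*t + 1/91 = 4*t**2 + 1/91 = 1/91 + 4*t**2)
W(c) = (5 + c)/(-213 + c) (W(c) = (c + 5)/(c - 213) = (5 + c)/(-213 + c))
sqrt(W(103) + x(-60, 163)) = sqrt((5 + 103)/(-213 + 103) + (1/91 + 4*163**2)) = sqrt(108/(-110) + (1/91 + 4*26569)) = sqrt(-1/110*108 + (1/91 + 106276)) = sqrt(-54/55 + 9671117/91) = sqrt(531906521/5005) = sqrt(2662192137605)/5005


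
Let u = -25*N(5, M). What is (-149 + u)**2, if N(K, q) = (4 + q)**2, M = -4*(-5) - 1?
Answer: 178863876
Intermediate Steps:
M = 19 (M = 20 - 1 = 19)
u = -13225 (u = -25*(4 + 19)**2 = -25*23**2 = -25*529 = -13225)
(-149 + u)**2 = (-149 - 13225)**2 = (-13374)**2 = 178863876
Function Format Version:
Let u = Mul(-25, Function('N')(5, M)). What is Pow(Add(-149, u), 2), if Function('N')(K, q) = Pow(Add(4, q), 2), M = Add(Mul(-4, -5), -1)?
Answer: 178863876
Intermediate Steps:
M = 19 (M = Add(20, -1) = 19)
u = -13225 (u = Mul(-25, Pow(Add(4, 19), 2)) = Mul(-25, Pow(23, 2)) = Mul(-25, 529) = -13225)
Pow(Add(-149, u), 2) = Pow(Add(-149, -13225), 2) = Pow(-13374, 2) = 178863876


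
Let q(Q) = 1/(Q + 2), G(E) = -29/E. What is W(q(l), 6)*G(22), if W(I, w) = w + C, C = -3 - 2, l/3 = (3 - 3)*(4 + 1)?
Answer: -29/22 ≈ -1.3182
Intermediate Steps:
l = 0 (l = 3*((3 - 3)*(4 + 1)) = 3*(0*5) = 3*0 = 0)
q(Q) = 1/(2 + Q)
C = -5
W(I, w) = -5 + w (W(I, w) = w - 5 = -5 + w)
W(q(l), 6)*G(22) = (-5 + 6)*(-29/22) = 1*(-29*1/22) = 1*(-29/22) = -29/22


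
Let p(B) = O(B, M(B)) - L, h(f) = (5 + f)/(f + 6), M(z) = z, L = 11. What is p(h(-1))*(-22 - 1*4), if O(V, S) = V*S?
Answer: 6734/25 ≈ 269.36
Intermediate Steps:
h(f) = (5 + f)/(6 + f)
O(V, S) = S*V
p(B) = -11 + B² (p(B) = B*B - 1*11 = B² - 11 = -11 + B²)
p(h(-1))*(-22 - 1*4) = (-11 + ((5 - 1)/(6 - 1))²)*(-22 - 1*4) = (-11 + (4/5)²)*(-22 - 4) = (-11 + ((⅕)*4)²)*(-26) = (-11 + (⅘)²)*(-26) = (-11 + 16/25)*(-26) = -259/25*(-26) = 6734/25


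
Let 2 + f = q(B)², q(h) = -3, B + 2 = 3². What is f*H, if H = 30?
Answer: 210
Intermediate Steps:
B = 7 (B = -2 + 3² = -2 + 9 = 7)
f = 7 (f = -2 + (-3)² = -2 + 9 = 7)
f*H = 7*30 = 210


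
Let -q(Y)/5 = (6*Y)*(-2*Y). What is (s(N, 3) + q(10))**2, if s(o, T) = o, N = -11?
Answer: 35868121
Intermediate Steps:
q(Y) = 60*Y**2 (q(Y) = -5*6*Y*(-2*Y) = -(-60)*Y**2 = 60*Y**2)
(s(N, 3) + q(10))**2 = (-11 + 60*10**2)**2 = (-11 + 60*100)**2 = (-11 + 6000)**2 = 5989**2 = 35868121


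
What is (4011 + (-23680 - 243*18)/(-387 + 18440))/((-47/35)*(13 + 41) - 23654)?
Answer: -361912645/2141673812 ≈ -0.16899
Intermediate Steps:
(4011 + (-23680 - 243*18)/(-387 + 18440))/((-47/35)*(13 + 41) - 23654) = (4011 + (-23680 - 4374)/18053)/(-47*1/35*54 - 23654) = (4011 - 28054*1/18053)/(-47/35*54 - 23654) = (4011 - 28054/18053)/(-2538/35 - 23654) = 72382529/(18053*(-830428/35)) = (72382529/18053)*(-35/830428) = -361912645/2141673812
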